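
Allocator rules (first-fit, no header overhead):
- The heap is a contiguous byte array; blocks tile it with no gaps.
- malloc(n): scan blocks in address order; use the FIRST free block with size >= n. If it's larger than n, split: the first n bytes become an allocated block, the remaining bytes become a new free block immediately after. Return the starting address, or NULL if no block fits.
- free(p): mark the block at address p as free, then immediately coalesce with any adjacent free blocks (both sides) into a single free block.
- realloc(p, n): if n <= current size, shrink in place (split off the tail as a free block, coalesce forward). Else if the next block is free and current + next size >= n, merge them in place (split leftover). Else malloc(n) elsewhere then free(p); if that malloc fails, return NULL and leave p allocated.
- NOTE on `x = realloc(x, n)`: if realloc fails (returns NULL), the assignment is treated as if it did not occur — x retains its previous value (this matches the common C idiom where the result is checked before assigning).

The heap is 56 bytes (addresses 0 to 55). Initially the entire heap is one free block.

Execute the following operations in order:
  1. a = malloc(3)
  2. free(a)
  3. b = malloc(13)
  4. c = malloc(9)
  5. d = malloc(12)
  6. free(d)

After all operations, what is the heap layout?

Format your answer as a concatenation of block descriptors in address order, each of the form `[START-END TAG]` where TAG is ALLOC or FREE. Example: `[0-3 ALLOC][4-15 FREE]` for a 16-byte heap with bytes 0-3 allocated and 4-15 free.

Answer: [0-12 ALLOC][13-21 ALLOC][22-55 FREE]

Derivation:
Op 1: a = malloc(3) -> a = 0; heap: [0-2 ALLOC][3-55 FREE]
Op 2: free(a) -> (freed a); heap: [0-55 FREE]
Op 3: b = malloc(13) -> b = 0; heap: [0-12 ALLOC][13-55 FREE]
Op 4: c = malloc(9) -> c = 13; heap: [0-12 ALLOC][13-21 ALLOC][22-55 FREE]
Op 5: d = malloc(12) -> d = 22; heap: [0-12 ALLOC][13-21 ALLOC][22-33 ALLOC][34-55 FREE]
Op 6: free(d) -> (freed d); heap: [0-12 ALLOC][13-21 ALLOC][22-55 FREE]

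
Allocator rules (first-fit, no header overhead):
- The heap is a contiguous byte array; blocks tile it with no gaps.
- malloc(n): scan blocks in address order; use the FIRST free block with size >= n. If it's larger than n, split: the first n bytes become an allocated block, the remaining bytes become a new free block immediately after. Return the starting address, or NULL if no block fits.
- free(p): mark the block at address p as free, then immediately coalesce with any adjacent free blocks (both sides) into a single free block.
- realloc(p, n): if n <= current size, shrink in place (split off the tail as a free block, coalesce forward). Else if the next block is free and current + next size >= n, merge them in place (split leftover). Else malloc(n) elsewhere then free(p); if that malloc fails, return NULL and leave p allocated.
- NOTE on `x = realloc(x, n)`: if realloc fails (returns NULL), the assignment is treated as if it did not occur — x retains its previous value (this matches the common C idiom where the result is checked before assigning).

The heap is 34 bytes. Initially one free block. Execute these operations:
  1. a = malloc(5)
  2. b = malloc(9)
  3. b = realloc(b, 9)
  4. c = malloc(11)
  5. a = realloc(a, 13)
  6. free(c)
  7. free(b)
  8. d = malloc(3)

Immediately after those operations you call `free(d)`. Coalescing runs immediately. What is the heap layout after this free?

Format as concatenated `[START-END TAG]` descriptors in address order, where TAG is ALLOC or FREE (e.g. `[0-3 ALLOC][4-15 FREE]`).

Op 1: a = malloc(5) -> a = 0; heap: [0-4 ALLOC][5-33 FREE]
Op 2: b = malloc(9) -> b = 5; heap: [0-4 ALLOC][5-13 ALLOC][14-33 FREE]
Op 3: b = realloc(b, 9) -> b = 5; heap: [0-4 ALLOC][5-13 ALLOC][14-33 FREE]
Op 4: c = malloc(11) -> c = 14; heap: [0-4 ALLOC][5-13 ALLOC][14-24 ALLOC][25-33 FREE]
Op 5: a = realloc(a, 13) -> NULL (a unchanged); heap: [0-4 ALLOC][5-13 ALLOC][14-24 ALLOC][25-33 FREE]
Op 6: free(c) -> (freed c); heap: [0-4 ALLOC][5-13 ALLOC][14-33 FREE]
Op 7: free(b) -> (freed b); heap: [0-4 ALLOC][5-33 FREE]
Op 8: d = malloc(3) -> d = 5; heap: [0-4 ALLOC][5-7 ALLOC][8-33 FREE]
free(d): d = 5 -> block [5-7 ALLOC]; mark free, coalesce with adjacent free neighbors -> [0-4 ALLOC][5-33 FREE]

Answer: [0-4 ALLOC][5-33 FREE]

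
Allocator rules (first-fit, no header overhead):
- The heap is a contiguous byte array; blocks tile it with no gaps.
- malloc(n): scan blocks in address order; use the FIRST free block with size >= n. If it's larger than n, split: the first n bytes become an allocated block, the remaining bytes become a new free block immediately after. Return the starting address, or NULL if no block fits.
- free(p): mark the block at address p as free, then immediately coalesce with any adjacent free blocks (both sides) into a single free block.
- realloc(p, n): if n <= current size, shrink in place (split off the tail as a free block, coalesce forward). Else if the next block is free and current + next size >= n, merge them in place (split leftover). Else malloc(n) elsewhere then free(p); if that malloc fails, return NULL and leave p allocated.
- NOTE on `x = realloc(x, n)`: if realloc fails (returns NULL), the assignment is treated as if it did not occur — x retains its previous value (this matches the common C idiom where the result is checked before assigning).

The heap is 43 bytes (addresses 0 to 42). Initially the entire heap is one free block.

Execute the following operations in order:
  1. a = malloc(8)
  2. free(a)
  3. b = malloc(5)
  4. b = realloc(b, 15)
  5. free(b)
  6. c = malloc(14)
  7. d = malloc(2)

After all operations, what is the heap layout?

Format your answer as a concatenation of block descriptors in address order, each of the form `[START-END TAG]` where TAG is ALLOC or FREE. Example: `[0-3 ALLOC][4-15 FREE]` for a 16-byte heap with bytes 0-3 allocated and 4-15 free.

Answer: [0-13 ALLOC][14-15 ALLOC][16-42 FREE]

Derivation:
Op 1: a = malloc(8) -> a = 0; heap: [0-7 ALLOC][8-42 FREE]
Op 2: free(a) -> (freed a); heap: [0-42 FREE]
Op 3: b = malloc(5) -> b = 0; heap: [0-4 ALLOC][5-42 FREE]
Op 4: b = realloc(b, 15) -> b = 0; heap: [0-14 ALLOC][15-42 FREE]
Op 5: free(b) -> (freed b); heap: [0-42 FREE]
Op 6: c = malloc(14) -> c = 0; heap: [0-13 ALLOC][14-42 FREE]
Op 7: d = malloc(2) -> d = 14; heap: [0-13 ALLOC][14-15 ALLOC][16-42 FREE]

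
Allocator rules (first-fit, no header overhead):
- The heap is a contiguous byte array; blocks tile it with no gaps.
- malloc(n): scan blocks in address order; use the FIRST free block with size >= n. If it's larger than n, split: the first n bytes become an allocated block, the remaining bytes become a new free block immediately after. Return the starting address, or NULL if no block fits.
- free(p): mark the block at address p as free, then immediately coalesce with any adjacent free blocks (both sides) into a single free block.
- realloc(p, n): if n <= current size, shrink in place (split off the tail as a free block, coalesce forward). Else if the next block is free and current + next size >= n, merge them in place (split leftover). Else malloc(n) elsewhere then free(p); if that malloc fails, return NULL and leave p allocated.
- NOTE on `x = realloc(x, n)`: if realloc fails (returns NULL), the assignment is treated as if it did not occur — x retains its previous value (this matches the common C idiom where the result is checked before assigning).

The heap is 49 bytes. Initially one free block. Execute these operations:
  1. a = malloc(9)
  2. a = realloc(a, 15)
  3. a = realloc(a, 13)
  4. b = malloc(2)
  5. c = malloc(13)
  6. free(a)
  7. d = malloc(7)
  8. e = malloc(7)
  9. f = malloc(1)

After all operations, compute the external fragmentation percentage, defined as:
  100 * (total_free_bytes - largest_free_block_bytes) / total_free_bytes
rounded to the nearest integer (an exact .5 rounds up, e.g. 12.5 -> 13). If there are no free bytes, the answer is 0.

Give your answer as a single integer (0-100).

Answer: 26

Derivation:
Op 1: a = malloc(9) -> a = 0; heap: [0-8 ALLOC][9-48 FREE]
Op 2: a = realloc(a, 15) -> a = 0; heap: [0-14 ALLOC][15-48 FREE]
Op 3: a = realloc(a, 13) -> a = 0; heap: [0-12 ALLOC][13-48 FREE]
Op 4: b = malloc(2) -> b = 13; heap: [0-12 ALLOC][13-14 ALLOC][15-48 FREE]
Op 5: c = malloc(13) -> c = 15; heap: [0-12 ALLOC][13-14 ALLOC][15-27 ALLOC][28-48 FREE]
Op 6: free(a) -> (freed a); heap: [0-12 FREE][13-14 ALLOC][15-27 ALLOC][28-48 FREE]
Op 7: d = malloc(7) -> d = 0; heap: [0-6 ALLOC][7-12 FREE][13-14 ALLOC][15-27 ALLOC][28-48 FREE]
Op 8: e = malloc(7) -> e = 28; heap: [0-6 ALLOC][7-12 FREE][13-14 ALLOC][15-27 ALLOC][28-34 ALLOC][35-48 FREE]
Op 9: f = malloc(1) -> f = 7; heap: [0-6 ALLOC][7-7 ALLOC][8-12 FREE][13-14 ALLOC][15-27 ALLOC][28-34 ALLOC][35-48 FREE]
Free blocks: [5 14] total_free=19 largest=14 -> 100*(19-14)/19 = 500/19 ≈ 26.316 -> rounds to 26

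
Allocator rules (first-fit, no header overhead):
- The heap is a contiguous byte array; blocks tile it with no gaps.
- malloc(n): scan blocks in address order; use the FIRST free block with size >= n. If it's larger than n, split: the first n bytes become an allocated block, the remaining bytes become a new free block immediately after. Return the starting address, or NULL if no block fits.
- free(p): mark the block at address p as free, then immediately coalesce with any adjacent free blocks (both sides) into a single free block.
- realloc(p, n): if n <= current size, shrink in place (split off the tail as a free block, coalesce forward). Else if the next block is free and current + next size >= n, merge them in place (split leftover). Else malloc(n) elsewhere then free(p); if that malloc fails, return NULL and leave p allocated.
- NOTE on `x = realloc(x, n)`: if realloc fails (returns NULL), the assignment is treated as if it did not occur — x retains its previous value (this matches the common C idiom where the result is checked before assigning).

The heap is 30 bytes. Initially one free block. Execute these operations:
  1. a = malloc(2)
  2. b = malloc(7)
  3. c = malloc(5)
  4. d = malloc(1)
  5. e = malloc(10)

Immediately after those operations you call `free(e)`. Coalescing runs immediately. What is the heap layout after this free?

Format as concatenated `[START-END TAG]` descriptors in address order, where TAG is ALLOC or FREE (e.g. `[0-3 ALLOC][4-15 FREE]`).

Answer: [0-1 ALLOC][2-8 ALLOC][9-13 ALLOC][14-14 ALLOC][15-29 FREE]

Derivation:
Op 1: a = malloc(2) -> a = 0; heap: [0-1 ALLOC][2-29 FREE]
Op 2: b = malloc(7) -> b = 2; heap: [0-1 ALLOC][2-8 ALLOC][9-29 FREE]
Op 3: c = malloc(5) -> c = 9; heap: [0-1 ALLOC][2-8 ALLOC][9-13 ALLOC][14-29 FREE]
Op 4: d = malloc(1) -> d = 14; heap: [0-1 ALLOC][2-8 ALLOC][9-13 ALLOC][14-14 ALLOC][15-29 FREE]
Op 5: e = malloc(10) -> e = 15; heap: [0-1 ALLOC][2-8 ALLOC][9-13 ALLOC][14-14 ALLOC][15-24 ALLOC][25-29 FREE]
free(e): e = 15 -> block [15-24 ALLOC]; mark free, coalesce with adjacent free neighbors -> [0-1 ALLOC][2-8 ALLOC][9-13 ALLOC][14-14 ALLOC][15-29 FREE]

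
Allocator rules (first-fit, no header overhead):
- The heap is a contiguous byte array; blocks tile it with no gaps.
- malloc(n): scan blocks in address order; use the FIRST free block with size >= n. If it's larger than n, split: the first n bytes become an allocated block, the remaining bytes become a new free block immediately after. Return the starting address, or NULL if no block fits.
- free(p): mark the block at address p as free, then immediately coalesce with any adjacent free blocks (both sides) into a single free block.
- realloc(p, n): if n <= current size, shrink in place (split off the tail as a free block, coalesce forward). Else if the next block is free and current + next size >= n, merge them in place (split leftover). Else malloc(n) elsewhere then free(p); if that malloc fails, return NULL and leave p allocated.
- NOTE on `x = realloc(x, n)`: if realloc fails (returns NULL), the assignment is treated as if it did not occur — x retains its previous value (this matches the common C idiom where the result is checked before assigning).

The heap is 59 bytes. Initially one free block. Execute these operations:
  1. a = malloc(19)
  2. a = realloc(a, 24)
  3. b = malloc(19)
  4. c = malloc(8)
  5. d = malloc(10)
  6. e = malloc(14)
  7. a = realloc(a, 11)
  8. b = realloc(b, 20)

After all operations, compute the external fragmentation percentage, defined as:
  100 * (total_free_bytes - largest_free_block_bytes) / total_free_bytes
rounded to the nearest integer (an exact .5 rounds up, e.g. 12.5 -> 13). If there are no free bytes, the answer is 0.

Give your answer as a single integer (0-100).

Op 1: a = malloc(19) -> a = 0; heap: [0-18 ALLOC][19-58 FREE]
Op 2: a = realloc(a, 24) -> a = 0; heap: [0-23 ALLOC][24-58 FREE]
Op 3: b = malloc(19) -> b = 24; heap: [0-23 ALLOC][24-42 ALLOC][43-58 FREE]
Op 4: c = malloc(8) -> c = 43; heap: [0-23 ALLOC][24-42 ALLOC][43-50 ALLOC][51-58 FREE]
Op 5: d = malloc(10) -> d = NULL; heap: [0-23 ALLOC][24-42 ALLOC][43-50 ALLOC][51-58 FREE]
Op 6: e = malloc(14) -> e = NULL; heap: [0-23 ALLOC][24-42 ALLOC][43-50 ALLOC][51-58 FREE]
Op 7: a = realloc(a, 11) -> a = 0; heap: [0-10 ALLOC][11-23 FREE][24-42 ALLOC][43-50 ALLOC][51-58 FREE]
Op 8: b = realloc(b, 20) -> NULL (b unchanged); heap: [0-10 ALLOC][11-23 FREE][24-42 ALLOC][43-50 ALLOC][51-58 FREE]
Free blocks: [13 8] total_free=21 largest=13 -> 100*(21-13)/21 = 800/21 ≈ 38.095 -> rounds to 38

Answer: 38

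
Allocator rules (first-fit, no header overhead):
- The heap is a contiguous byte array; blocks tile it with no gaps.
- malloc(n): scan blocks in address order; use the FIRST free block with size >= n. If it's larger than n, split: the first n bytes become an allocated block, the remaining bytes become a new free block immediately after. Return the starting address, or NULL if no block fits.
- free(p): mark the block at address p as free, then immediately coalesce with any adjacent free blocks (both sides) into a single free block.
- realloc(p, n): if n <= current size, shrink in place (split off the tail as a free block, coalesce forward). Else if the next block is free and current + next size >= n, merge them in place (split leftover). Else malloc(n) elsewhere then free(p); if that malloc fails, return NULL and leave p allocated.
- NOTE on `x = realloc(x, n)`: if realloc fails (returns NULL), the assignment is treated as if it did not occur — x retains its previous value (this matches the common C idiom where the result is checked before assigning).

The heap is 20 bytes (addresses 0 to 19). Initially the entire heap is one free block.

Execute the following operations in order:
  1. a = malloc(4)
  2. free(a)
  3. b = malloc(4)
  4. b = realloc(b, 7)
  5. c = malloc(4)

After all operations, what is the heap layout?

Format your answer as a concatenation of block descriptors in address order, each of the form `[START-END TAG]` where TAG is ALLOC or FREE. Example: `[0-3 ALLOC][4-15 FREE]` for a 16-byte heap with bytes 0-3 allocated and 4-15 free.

Op 1: a = malloc(4) -> a = 0; heap: [0-3 ALLOC][4-19 FREE]
Op 2: free(a) -> (freed a); heap: [0-19 FREE]
Op 3: b = malloc(4) -> b = 0; heap: [0-3 ALLOC][4-19 FREE]
Op 4: b = realloc(b, 7) -> b = 0; heap: [0-6 ALLOC][7-19 FREE]
Op 5: c = malloc(4) -> c = 7; heap: [0-6 ALLOC][7-10 ALLOC][11-19 FREE]

Answer: [0-6 ALLOC][7-10 ALLOC][11-19 FREE]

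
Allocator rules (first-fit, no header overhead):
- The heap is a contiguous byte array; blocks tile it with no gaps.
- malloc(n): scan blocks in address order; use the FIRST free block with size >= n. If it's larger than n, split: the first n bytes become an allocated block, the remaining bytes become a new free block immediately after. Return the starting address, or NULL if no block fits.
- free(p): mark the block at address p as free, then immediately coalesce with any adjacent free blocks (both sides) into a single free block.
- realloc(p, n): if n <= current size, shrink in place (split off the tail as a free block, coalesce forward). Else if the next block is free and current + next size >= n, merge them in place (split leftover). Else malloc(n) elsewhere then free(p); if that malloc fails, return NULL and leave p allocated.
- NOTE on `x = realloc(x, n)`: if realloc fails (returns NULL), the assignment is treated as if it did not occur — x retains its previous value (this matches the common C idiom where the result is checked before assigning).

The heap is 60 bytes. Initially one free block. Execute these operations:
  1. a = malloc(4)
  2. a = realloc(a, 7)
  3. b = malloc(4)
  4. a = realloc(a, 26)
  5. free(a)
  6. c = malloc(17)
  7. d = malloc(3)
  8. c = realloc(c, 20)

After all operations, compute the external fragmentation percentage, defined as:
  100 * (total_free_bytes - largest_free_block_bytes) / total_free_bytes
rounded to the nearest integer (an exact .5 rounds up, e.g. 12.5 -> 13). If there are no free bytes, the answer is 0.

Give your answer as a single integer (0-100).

Op 1: a = malloc(4) -> a = 0; heap: [0-3 ALLOC][4-59 FREE]
Op 2: a = realloc(a, 7) -> a = 0; heap: [0-6 ALLOC][7-59 FREE]
Op 3: b = malloc(4) -> b = 7; heap: [0-6 ALLOC][7-10 ALLOC][11-59 FREE]
Op 4: a = realloc(a, 26) -> a = 11; heap: [0-6 FREE][7-10 ALLOC][11-36 ALLOC][37-59 FREE]
Op 5: free(a) -> (freed a); heap: [0-6 FREE][7-10 ALLOC][11-59 FREE]
Op 6: c = malloc(17) -> c = 11; heap: [0-6 FREE][7-10 ALLOC][11-27 ALLOC][28-59 FREE]
Op 7: d = malloc(3) -> d = 0; heap: [0-2 ALLOC][3-6 FREE][7-10 ALLOC][11-27 ALLOC][28-59 FREE]
Op 8: c = realloc(c, 20) -> c = 11; heap: [0-2 ALLOC][3-6 FREE][7-10 ALLOC][11-30 ALLOC][31-59 FREE]
Free blocks: [4 29] total_free=33 largest=29 -> 100*(33-29)/33 = 400/33 ≈ 12.121 -> rounds to 12

Answer: 12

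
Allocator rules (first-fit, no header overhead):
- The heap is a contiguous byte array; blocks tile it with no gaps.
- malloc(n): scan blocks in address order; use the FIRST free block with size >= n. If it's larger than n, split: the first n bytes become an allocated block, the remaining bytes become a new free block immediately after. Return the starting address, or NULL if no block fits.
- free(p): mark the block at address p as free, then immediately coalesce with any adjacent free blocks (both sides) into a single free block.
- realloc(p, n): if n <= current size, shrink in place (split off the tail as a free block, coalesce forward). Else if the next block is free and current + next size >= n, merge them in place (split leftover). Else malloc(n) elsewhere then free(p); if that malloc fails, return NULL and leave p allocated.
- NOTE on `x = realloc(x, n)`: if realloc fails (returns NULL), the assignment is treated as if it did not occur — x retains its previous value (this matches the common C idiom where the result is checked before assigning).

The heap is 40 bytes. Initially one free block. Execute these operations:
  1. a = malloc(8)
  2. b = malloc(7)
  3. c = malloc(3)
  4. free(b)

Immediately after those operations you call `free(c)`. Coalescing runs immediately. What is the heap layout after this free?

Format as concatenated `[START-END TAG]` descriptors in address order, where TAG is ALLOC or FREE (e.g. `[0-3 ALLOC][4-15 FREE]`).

Answer: [0-7 ALLOC][8-39 FREE]

Derivation:
Op 1: a = malloc(8) -> a = 0; heap: [0-7 ALLOC][8-39 FREE]
Op 2: b = malloc(7) -> b = 8; heap: [0-7 ALLOC][8-14 ALLOC][15-39 FREE]
Op 3: c = malloc(3) -> c = 15; heap: [0-7 ALLOC][8-14 ALLOC][15-17 ALLOC][18-39 FREE]
Op 4: free(b) -> (freed b); heap: [0-7 ALLOC][8-14 FREE][15-17 ALLOC][18-39 FREE]
free(c): c = 15 -> block [15-17 ALLOC]; mark free, coalesce with adjacent free neighbors -> [0-7 ALLOC][8-39 FREE]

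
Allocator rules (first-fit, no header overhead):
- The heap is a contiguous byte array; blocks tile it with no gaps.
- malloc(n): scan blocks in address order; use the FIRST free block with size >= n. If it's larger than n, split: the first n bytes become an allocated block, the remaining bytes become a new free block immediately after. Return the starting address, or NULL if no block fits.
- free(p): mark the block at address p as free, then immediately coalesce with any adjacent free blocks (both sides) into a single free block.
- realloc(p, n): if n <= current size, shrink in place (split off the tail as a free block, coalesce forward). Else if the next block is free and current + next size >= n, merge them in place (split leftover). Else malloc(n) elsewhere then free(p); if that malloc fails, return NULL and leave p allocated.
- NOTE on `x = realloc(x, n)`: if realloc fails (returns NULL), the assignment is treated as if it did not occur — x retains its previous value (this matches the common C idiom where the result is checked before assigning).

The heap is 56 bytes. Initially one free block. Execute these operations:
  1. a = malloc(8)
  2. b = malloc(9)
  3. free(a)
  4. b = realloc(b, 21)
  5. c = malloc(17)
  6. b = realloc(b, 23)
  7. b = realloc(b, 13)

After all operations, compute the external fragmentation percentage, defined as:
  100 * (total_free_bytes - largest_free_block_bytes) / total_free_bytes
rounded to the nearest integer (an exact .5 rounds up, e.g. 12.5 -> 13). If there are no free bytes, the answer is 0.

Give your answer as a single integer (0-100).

Answer: 62

Derivation:
Op 1: a = malloc(8) -> a = 0; heap: [0-7 ALLOC][8-55 FREE]
Op 2: b = malloc(9) -> b = 8; heap: [0-7 ALLOC][8-16 ALLOC][17-55 FREE]
Op 3: free(a) -> (freed a); heap: [0-7 FREE][8-16 ALLOC][17-55 FREE]
Op 4: b = realloc(b, 21) -> b = 8; heap: [0-7 FREE][8-28 ALLOC][29-55 FREE]
Op 5: c = malloc(17) -> c = 29; heap: [0-7 FREE][8-28 ALLOC][29-45 ALLOC][46-55 FREE]
Op 6: b = realloc(b, 23) -> NULL (b unchanged); heap: [0-7 FREE][8-28 ALLOC][29-45 ALLOC][46-55 FREE]
Op 7: b = realloc(b, 13) -> b = 8; heap: [0-7 FREE][8-20 ALLOC][21-28 FREE][29-45 ALLOC][46-55 FREE]
Free blocks: [8 8 10] total_free=26 largest=10 -> 100*(26-10)/26 = 1600/26 ≈ 61.538 -> rounds to 62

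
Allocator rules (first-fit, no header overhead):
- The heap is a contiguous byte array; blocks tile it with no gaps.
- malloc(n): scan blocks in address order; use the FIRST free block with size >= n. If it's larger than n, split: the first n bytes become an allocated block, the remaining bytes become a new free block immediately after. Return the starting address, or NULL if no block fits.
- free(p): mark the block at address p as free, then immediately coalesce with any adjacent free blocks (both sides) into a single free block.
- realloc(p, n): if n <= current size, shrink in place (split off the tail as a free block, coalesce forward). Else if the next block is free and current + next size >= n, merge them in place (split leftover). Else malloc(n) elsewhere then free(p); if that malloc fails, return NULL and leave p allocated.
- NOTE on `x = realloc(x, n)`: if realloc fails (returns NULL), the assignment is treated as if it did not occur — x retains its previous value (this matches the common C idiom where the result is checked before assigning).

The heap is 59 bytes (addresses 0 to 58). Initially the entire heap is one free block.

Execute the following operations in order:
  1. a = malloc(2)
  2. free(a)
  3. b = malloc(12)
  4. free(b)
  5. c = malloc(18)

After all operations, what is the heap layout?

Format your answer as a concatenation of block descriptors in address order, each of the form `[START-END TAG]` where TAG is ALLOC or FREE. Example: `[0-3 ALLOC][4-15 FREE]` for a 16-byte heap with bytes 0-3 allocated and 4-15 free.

Op 1: a = malloc(2) -> a = 0; heap: [0-1 ALLOC][2-58 FREE]
Op 2: free(a) -> (freed a); heap: [0-58 FREE]
Op 3: b = malloc(12) -> b = 0; heap: [0-11 ALLOC][12-58 FREE]
Op 4: free(b) -> (freed b); heap: [0-58 FREE]
Op 5: c = malloc(18) -> c = 0; heap: [0-17 ALLOC][18-58 FREE]

Answer: [0-17 ALLOC][18-58 FREE]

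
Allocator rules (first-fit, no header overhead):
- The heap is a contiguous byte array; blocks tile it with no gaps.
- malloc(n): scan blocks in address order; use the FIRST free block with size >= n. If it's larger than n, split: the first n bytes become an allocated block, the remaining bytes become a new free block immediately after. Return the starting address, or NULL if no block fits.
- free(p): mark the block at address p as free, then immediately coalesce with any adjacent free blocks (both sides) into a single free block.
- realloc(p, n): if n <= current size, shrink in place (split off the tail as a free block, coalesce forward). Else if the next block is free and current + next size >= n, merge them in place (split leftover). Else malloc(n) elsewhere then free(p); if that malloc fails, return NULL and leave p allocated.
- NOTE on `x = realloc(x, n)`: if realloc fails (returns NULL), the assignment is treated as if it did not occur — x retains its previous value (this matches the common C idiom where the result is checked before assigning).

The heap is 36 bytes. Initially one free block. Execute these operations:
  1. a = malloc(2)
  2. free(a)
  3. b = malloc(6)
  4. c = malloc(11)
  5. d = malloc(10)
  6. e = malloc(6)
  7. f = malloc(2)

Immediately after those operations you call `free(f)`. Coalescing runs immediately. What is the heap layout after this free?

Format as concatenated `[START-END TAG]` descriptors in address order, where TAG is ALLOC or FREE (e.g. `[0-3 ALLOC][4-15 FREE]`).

Op 1: a = malloc(2) -> a = 0; heap: [0-1 ALLOC][2-35 FREE]
Op 2: free(a) -> (freed a); heap: [0-35 FREE]
Op 3: b = malloc(6) -> b = 0; heap: [0-5 ALLOC][6-35 FREE]
Op 4: c = malloc(11) -> c = 6; heap: [0-5 ALLOC][6-16 ALLOC][17-35 FREE]
Op 5: d = malloc(10) -> d = 17; heap: [0-5 ALLOC][6-16 ALLOC][17-26 ALLOC][27-35 FREE]
Op 6: e = malloc(6) -> e = 27; heap: [0-5 ALLOC][6-16 ALLOC][17-26 ALLOC][27-32 ALLOC][33-35 FREE]
Op 7: f = malloc(2) -> f = 33; heap: [0-5 ALLOC][6-16 ALLOC][17-26 ALLOC][27-32 ALLOC][33-34 ALLOC][35-35 FREE]
free(f): f = 33 -> block [33-34 ALLOC]; mark free, coalesce with adjacent free neighbors -> [0-5 ALLOC][6-16 ALLOC][17-26 ALLOC][27-32 ALLOC][33-35 FREE]

Answer: [0-5 ALLOC][6-16 ALLOC][17-26 ALLOC][27-32 ALLOC][33-35 FREE]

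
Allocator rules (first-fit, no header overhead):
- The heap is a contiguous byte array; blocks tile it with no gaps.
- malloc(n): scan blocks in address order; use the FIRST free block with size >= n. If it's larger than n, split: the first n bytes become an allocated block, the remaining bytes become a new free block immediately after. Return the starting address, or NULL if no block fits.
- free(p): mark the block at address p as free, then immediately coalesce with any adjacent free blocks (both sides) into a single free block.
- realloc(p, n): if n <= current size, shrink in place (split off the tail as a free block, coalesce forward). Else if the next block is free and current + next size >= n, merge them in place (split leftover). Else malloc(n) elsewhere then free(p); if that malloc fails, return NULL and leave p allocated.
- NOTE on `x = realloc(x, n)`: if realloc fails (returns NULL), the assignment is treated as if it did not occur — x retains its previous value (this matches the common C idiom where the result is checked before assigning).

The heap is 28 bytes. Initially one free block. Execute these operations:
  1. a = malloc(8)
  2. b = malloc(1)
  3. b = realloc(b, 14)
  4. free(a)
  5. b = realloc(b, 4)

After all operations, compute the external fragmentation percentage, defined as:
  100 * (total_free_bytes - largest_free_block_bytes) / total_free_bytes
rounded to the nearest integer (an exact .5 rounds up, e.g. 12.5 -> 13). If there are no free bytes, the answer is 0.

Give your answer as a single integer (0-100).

Op 1: a = malloc(8) -> a = 0; heap: [0-7 ALLOC][8-27 FREE]
Op 2: b = malloc(1) -> b = 8; heap: [0-7 ALLOC][8-8 ALLOC][9-27 FREE]
Op 3: b = realloc(b, 14) -> b = 8; heap: [0-7 ALLOC][8-21 ALLOC][22-27 FREE]
Op 4: free(a) -> (freed a); heap: [0-7 FREE][8-21 ALLOC][22-27 FREE]
Op 5: b = realloc(b, 4) -> b = 8; heap: [0-7 FREE][8-11 ALLOC][12-27 FREE]
Free blocks: [8 16] total_free=24 largest=16 -> 100*(24-16)/24 = 800/24 ≈ 33.333 -> rounds to 33

Answer: 33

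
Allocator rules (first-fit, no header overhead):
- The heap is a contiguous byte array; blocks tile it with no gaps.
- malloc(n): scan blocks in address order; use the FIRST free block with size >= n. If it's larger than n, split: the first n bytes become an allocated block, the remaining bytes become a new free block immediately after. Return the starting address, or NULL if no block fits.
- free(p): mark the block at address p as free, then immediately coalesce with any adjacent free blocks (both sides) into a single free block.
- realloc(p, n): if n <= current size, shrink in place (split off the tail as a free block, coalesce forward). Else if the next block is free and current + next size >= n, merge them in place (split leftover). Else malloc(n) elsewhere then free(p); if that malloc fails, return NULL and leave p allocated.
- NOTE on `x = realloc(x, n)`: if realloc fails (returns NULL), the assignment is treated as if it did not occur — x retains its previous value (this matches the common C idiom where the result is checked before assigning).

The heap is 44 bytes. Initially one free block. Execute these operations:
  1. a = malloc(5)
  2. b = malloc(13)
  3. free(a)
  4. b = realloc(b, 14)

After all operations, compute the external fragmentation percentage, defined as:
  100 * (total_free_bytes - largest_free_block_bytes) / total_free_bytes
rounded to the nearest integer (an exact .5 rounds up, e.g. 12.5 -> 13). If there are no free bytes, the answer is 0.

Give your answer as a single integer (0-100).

Answer: 17

Derivation:
Op 1: a = malloc(5) -> a = 0; heap: [0-4 ALLOC][5-43 FREE]
Op 2: b = malloc(13) -> b = 5; heap: [0-4 ALLOC][5-17 ALLOC][18-43 FREE]
Op 3: free(a) -> (freed a); heap: [0-4 FREE][5-17 ALLOC][18-43 FREE]
Op 4: b = realloc(b, 14) -> b = 5; heap: [0-4 FREE][5-18 ALLOC][19-43 FREE]
Free blocks: [5 25] total_free=30 largest=25 -> 100*(30-25)/30 = 500/30 ≈ 16.667 -> rounds to 17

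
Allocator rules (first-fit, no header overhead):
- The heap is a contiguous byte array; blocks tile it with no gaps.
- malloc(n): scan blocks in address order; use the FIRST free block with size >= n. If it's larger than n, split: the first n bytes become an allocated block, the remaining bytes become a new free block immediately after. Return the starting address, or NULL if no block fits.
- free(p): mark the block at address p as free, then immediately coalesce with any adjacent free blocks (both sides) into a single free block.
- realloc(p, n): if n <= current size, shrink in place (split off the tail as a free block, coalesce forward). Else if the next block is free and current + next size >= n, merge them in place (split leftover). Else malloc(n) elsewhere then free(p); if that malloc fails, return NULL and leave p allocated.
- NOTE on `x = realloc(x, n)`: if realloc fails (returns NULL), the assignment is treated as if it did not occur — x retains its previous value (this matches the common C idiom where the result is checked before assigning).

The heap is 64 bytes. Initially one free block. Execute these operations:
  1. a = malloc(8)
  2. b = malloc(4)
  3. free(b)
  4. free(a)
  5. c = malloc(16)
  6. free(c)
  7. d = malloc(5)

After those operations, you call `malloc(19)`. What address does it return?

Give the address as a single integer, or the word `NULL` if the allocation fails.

Op 1: a = malloc(8) -> a = 0; heap: [0-7 ALLOC][8-63 FREE]
Op 2: b = malloc(4) -> b = 8; heap: [0-7 ALLOC][8-11 ALLOC][12-63 FREE]
Op 3: free(b) -> (freed b); heap: [0-7 ALLOC][8-63 FREE]
Op 4: free(a) -> (freed a); heap: [0-63 FREE]
Op 5: c = malloc(16) -> c = 0; heap: [0-15 ALLOC][16-63 FREE]
Op 6: free(c) -> (freed c); heap: [0-63 FREE]
Op 7: d = malloc(5) -> d = 0; heap: [0-4 ALLOC][5-63 FREE]
malloc(19): first-fit scan over [0-4 ALLOC][5-63 FREE] -> 5

Answer: 5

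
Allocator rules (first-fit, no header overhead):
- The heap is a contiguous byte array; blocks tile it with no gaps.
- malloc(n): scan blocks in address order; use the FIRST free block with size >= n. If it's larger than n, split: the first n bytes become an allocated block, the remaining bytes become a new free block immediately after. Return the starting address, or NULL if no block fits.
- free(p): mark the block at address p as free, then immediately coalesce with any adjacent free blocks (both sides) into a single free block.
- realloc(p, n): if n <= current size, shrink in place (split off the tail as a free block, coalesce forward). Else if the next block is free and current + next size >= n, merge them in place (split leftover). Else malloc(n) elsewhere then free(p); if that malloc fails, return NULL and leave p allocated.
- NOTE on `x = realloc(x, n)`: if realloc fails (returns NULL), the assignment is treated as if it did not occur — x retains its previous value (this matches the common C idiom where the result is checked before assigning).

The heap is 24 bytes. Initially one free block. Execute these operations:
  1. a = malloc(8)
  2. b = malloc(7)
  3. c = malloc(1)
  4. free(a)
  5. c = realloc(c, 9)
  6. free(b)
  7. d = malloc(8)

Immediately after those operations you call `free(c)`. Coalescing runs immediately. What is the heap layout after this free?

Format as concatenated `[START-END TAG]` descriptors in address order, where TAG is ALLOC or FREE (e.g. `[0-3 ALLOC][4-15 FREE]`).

Answer: [0-7 ALLOC][8-23 FREE]

Derivation:
Op 1: a = malloc(8) -> a = 0; heap: [0-7 ALLOC][8-23 FREE]
Op 2: b = malloc(7) -> b = 8; heap: [0-7 ALLOC][8-14 ALLOC][15-23 FREE]
Op 3: c = malloc(1) -> c = 15; heap: [0-7 ALLOC][8-14 ALLOC][15-15 ALLOC][16-23 FREE]
Op 4: free(a) -> (freed a); heap: [0-7 FREE][8-14 ALLOC][15-15 ALLOC][16-23 FREE]
Op 5: c = realloc(c, 9) -> c = 15; heap: [0-7 FREE][8-14 ALLOC][15-23 ALLOC]
Op 6: free(b) -> (freed b); heap: [0-14 FREE][15-23 ALLOC]
Op 7: d = malloc(8) -> d = 0; heap: [0-7 ALLOC][8-14 FREE][15-23 ALLOC]
free(c): c = 15 -> block [15-23 ALLOC]; mark free, coalesce with adjacent free neighbors -> [0-7 ALLOC][8-23 FREE]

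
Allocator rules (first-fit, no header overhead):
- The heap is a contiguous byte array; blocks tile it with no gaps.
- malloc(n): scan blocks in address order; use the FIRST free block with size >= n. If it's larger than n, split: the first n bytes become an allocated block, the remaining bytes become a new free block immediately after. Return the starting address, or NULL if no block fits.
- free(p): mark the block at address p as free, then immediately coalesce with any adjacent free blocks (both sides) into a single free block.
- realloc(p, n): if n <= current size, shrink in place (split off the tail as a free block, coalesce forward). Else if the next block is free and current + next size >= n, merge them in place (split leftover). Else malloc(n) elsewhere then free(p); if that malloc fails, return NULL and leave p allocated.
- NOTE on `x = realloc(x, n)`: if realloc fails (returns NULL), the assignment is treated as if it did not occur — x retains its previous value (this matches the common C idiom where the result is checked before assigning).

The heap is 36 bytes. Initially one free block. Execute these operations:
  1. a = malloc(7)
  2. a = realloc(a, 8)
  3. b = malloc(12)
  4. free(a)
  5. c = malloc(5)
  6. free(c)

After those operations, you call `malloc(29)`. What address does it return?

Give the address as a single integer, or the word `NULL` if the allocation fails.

Answer: NULL

Derivation:
Op 1: a = malloc(7) -> a = 0; heap: [0-6 ALLOC][7-35 FREE]
Op 2: a = realloc(a, 8) -> a = 0; heap: [0-7 ALLOC][8-35 FREE]
Op 3: b = malloc(12) -> b = 8; heap: [0-7 ALLOC][8-19 ALLOC][20-35 FREE]
Op 4: free(a) -> (freed a); heap: [0-7 FREE][8-19 ALLOC][20-35 FREE]
Op 5: c = malloc(5) -> c = 0; heap: [0-4 ALLOC][5-7 FREE][8-19 ALLOC][20-35 FREE]
Op 6: free(c) -> (freed c); heap: [0-7 FREE][8-19 ALLOC][20-35 FREE]
malloc(29): first-fit scan over [0-7 FREE][8-19 ALLOC][20-35 FREE] -> NULL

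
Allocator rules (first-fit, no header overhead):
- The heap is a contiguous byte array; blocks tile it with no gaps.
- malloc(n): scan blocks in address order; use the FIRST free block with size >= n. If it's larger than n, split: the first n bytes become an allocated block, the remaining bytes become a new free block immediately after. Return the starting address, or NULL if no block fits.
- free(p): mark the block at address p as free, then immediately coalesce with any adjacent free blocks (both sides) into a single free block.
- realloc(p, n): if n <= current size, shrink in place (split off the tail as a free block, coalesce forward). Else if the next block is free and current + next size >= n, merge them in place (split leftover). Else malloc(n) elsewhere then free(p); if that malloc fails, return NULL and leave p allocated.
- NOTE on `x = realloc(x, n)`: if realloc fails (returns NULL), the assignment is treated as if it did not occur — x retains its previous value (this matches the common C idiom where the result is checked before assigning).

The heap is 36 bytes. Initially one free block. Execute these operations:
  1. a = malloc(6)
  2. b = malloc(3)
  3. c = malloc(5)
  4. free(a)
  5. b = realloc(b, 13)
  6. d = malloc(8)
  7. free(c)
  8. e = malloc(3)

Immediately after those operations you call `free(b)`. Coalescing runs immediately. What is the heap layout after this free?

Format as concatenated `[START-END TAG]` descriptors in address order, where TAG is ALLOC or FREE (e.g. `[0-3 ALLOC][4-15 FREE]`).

Op 1: a = malloc(6) -> a = 0; heap: [0-5 ALLOC][6-35 FREE]
Op 2: b = malloc(3) -> b = 6; heap: [0-5 ALLOC][6-8 ALLOC][9-35 FREE]
Op 3: c = malloc(5) -> c = 9; heap: [0-5 ALLOC][6-8 ALLOC][9-13 ALLOC][14-35 FREE]
Op 4: free(a) -> (freed a); heap: [0-5 FREE][6-8 ALLOC][9-13 ALLOC][14-35 FREE]
Op 5: b = realloc(b, 13) -> b = 14; heap: [0-8 FREE][9-13 ALLOC][14-26 ALLOC][27-35 FREE]
Op 6: d = malloc(8) -> d = 0; heap: [0-7 ALLOC][8-8 FREE][9-13 ALLOC][14-26 ALLOC][27-35 FREE]
Op 7: free(c) -> (freed c); heap: [0-7 ALLOC][8-13 FREE][14-26 ALLOC][27-35 FREE]
Op 8: e = malloc(3) -> e = 8; heap: [0-7 ALLOC][8-10 ALLOC][11-13 FREE][14-26 ALLOC][27-35 FREE]
free(b): b = 14 -> block [14-26 ALLOC]; mark free, coalesce with adjacent free neighbors -> [0-7 ALLOC][8-10 ALLOC][11-35 FREE]

Answer: [0-7 ALLOC][8-10 ALLOC][11-35 FREE]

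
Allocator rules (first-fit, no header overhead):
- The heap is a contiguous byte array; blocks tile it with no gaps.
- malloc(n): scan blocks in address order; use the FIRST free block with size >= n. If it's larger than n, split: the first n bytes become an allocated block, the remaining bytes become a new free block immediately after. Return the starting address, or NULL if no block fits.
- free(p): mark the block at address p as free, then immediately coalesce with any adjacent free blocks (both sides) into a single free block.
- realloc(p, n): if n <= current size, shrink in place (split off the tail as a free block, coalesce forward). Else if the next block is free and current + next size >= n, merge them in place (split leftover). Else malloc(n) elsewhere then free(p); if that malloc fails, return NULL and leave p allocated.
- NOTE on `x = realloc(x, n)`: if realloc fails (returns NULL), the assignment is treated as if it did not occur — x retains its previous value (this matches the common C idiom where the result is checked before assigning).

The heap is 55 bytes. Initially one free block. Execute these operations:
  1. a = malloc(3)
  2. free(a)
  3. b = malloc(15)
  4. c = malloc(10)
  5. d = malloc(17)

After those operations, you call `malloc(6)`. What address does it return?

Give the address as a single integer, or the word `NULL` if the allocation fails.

Op 1: a = malloc(3) -> a = 0; heap: [0-2 ALLOC][3-54 FREE]
Op 2: free(a) -> (freed a); heap: [0-54 FREE]
Op 3: b = malloc(15) -> b = 0; heap: [0-14 ALLOC][15-54 FREE]
Op 4: c = malloc(10) -> c = 15; heap: [0-14 ALLOC][15-24 ALLOC][25-54 FREE]
Op 5: d = malloc(17) -> d = 25; heap: [0-14 ALLOC][15-24 ALLOC][25-41 ALLOC][42-54 FREE]
malloc(6): first-fit scan over [0-14 ALLOC][15-24 ALLOC][25-41 ALLOC][42-54 FREE] -> 42

Answer: 42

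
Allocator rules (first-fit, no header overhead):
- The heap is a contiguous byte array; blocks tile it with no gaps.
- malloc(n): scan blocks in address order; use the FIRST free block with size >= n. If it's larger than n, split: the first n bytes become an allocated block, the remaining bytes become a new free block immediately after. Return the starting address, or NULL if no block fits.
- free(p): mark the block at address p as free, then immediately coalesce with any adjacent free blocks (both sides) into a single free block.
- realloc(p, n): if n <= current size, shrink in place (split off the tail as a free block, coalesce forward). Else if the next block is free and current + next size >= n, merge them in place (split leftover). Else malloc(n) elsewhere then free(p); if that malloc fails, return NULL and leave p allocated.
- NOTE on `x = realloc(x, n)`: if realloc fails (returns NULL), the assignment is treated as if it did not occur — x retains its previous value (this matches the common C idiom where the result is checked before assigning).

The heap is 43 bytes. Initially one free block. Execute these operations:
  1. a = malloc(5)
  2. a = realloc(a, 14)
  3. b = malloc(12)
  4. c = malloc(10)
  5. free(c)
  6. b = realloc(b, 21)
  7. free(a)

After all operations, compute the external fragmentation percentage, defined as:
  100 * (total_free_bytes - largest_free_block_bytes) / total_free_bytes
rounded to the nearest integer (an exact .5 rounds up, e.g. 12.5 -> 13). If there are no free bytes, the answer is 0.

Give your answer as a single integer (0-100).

Op 1: a = malloc(5) -> a = 0; heap: [0-4 ALLOC][5-42 FREE]
Op 2: a = realloc(a, 14) -> a = 0; heap: [0-13 ALLOC][14-42 FREE]
Op 3: b = malloc(12) -> b = 14; heap: [0-13 ALLOC][14-25 ALLOC][26-42 FREE]
Op 4: c = malloc(10) -> c = 26; heap: [0-13 ALLOC][14-25 ALLOC][26-35 ALLOC][36-42 FREE]
Op 5: free(c) -> (freed c); heap: [0-13 ALLOC][14-25 ALLOC][26-42 FREE]
Op 6: b = realloc(b, 21) -> b = 14; heap: [0-13 ALLOC][14-34 ALLOC][35-42 FREE]
Op 7: free(a) -> (freed a); heap: [0-13 FREE][14-34 ALLOC][35-42 FREE]
Free blocks: [14 8] total_free=22 largest=14 -> 100*(22-14)/22 = 800/22 ≈ 36.364 -> rounds to 36

Answer: 36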